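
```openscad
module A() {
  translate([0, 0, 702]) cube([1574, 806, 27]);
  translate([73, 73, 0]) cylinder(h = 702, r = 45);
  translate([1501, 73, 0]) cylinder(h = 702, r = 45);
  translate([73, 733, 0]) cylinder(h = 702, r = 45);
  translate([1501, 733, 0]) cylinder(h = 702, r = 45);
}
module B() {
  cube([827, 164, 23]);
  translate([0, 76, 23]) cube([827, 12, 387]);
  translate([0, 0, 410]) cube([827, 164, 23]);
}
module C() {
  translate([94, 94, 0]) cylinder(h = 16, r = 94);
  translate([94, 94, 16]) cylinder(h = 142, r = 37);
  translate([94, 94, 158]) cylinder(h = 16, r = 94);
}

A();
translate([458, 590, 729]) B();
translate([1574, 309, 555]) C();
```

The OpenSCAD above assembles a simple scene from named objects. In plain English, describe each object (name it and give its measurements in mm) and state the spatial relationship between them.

A is a rectangular dining table. The top is 1574×806×27 mm with its upper surface at z = 729 mm. It stands on four round legs of 90 mm diameter, each leg's bounding box inset 28 mm from the nearest pair of top edges, running from the floor to the underside of the top.

B is an I-beam lying along x, 827 mm long. Overall section height 433 mm. Two flanges 164 mm wide (y) and 23 mm thick, one on the floor and one at the top; a web 12 mm thick runs between them, centred on the flange width.

C is a spool: two coaxial disc flanges of radius 94 mm and thickness 16 mm, joined by a core cylinder of radius 37 mm and height 142 mm. The lower flange rests on z = 0 and the three cylinders share a vertical axis.

The I-beam is on top of the table. The spool is beside the table with their tops flush at z = 729.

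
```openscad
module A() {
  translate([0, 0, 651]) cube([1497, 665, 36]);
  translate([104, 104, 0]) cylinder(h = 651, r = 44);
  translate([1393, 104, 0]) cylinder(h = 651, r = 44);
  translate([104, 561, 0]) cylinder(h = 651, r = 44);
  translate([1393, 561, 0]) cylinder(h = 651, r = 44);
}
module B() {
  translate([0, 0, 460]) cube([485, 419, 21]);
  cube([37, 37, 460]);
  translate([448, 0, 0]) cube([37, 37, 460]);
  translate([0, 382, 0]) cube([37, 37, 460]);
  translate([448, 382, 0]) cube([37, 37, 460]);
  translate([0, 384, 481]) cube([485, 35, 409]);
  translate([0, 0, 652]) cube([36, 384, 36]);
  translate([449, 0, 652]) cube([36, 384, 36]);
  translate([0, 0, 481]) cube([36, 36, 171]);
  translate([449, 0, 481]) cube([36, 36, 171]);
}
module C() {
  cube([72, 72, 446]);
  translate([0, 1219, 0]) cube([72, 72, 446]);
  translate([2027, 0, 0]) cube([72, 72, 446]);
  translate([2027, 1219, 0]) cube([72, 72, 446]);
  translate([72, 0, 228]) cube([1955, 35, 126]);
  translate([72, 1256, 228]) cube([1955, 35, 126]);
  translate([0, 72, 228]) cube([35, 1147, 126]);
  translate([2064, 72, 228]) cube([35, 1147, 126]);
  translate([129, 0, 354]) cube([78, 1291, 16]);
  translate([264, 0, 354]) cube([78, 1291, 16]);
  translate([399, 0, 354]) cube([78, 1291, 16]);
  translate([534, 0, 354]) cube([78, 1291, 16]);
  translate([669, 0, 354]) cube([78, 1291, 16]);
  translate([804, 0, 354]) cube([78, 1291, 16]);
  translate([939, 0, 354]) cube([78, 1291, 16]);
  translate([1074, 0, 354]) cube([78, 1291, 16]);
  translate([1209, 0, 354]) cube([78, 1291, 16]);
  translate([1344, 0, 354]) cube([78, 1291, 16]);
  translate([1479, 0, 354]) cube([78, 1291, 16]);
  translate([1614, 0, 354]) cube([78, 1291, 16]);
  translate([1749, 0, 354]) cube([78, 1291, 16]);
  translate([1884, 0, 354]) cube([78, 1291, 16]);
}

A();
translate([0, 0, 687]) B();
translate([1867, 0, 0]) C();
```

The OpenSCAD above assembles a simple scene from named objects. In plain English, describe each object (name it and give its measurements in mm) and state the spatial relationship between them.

A is a table: top 1497 mm (x) × 665 mm (y), 36 mm thick, upper face at z = 687 mm, on four round legs of 88 mm diameter, each leg's bounding box inset 60 mm from the nearest pair of top edges, running from z = 0 to the bottom of the top.

B is a chair. The seat is a 485×419×21 mm slab with its top at z = 481 mm, on four 37×37 mm corner legs (flush with the seat edges, standing on z = 0). A flat backrest 35 mm thick, 409 mm tall, spans the full seat width and rises from the seat top along its +y edge, rear face flush with the rear of the seat. Two armrests of 36×36 mm section run along each side from the seat's front edge to the front of the backrest, top faces 207 mm above the seat top and outer faces flush with the seat's x-edges; a 36×36 mm post under the front of each armrest stands on the seat at the front corner.

C is a bed frame 2099 mm long (x) by 1291 mm wide (y). Four 72×72 mm corner posts, 446 mm tall, at the corners of the footprint. Four rails of 35 mm thickness and 126 mm height run between adjacent posts with their undersides at z = 228 mm, their outer faces flush with the outside of the frame (the two x-running rails run between the posts' inner faces; the two y-running rails run between the posts' inner faces). 14 slats, each 78 mm wide (x) and 16 mm thick, lie across the top of the two x-running rails, running the full 1291 mm width of the frame in y; the slats are evenly spaced along x between the inner faces of the end posts with equal gaps (rounded down to the nearest mm) at the −x end and between each pair — any rounding remainder accumulates at the +x end.

The chair is on top of the table. The bed frame is on the floor beside the table on its +x side.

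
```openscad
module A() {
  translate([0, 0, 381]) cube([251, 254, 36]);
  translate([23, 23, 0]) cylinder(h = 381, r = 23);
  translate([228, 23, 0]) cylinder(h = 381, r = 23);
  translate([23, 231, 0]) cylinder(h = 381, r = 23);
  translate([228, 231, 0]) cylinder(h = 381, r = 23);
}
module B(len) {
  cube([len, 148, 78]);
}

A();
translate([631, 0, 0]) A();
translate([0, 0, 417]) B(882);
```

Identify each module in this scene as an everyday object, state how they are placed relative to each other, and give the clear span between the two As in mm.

Second stool starts at x = 631; first ends at x = 251; clear span = 631 − 251 = 380 mm.

A is a stool. B is a beam. A beam spans the tops of two stools. The clear span between the two stools is 380 mm.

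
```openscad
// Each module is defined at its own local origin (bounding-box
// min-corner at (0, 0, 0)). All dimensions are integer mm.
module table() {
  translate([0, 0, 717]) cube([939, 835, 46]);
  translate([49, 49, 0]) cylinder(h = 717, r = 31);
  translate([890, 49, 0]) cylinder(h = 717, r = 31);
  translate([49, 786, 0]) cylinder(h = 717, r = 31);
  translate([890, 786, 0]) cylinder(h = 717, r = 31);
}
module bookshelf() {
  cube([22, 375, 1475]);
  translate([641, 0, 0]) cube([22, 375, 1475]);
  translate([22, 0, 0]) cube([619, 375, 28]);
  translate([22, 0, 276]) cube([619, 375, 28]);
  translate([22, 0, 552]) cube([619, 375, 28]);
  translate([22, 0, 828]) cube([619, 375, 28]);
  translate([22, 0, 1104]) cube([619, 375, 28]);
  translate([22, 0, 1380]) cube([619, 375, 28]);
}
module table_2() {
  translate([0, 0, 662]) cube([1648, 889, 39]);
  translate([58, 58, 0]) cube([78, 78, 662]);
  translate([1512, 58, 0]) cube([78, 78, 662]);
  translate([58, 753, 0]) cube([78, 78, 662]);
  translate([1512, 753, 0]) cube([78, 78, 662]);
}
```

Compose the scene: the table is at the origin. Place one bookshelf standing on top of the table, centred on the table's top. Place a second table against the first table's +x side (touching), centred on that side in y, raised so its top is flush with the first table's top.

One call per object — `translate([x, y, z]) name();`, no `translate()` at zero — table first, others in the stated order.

table();
translate([138, 230, 763]) bookshelf();
translate([939, -27, 62]) table_2();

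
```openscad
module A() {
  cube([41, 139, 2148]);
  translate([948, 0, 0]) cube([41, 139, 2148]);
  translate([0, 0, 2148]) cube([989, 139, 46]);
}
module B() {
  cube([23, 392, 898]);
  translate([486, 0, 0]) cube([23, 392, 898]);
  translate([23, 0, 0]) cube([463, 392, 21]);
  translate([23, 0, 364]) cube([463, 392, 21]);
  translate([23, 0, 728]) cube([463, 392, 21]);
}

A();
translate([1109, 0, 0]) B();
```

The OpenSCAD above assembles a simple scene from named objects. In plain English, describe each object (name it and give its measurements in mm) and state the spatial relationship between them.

A is a rectangular door frame: two vertical jambs of 41×139 mm section, 2148 mm tall, with a clear opening 907 mm wide between their inner faces. A header 46 mm tall and 139 mm deep lies on top of the jambs and spans the full outside width.

B is a bookshelf 509 mm wide overall, 392 mm deep and 898 mm tall. The two sides are 23 mm thick vertical panels. 3 horizontal shelves of 21 mm thickness span between the inner faces of the sides; the lowest shelf sits on the floor and shelves are stacked with a clear vertical gap of 343 mm between each pair.

The bookshelf is on the floor beside the door frame on its +x side.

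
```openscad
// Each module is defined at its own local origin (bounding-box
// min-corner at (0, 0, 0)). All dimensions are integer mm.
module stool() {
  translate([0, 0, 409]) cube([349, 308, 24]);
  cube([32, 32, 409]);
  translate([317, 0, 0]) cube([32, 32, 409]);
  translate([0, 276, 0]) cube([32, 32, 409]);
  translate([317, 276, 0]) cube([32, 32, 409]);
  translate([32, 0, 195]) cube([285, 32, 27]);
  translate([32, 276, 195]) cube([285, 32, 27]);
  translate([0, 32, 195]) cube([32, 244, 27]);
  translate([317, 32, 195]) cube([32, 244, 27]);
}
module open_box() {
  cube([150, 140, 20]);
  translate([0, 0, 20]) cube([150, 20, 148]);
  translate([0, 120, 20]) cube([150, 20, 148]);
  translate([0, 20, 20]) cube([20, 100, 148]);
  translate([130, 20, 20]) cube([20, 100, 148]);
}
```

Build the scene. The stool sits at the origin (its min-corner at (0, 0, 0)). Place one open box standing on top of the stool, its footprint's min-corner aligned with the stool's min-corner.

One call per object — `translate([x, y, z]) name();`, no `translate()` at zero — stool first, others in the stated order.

stool();
translate([0, 0, 433]) open_box();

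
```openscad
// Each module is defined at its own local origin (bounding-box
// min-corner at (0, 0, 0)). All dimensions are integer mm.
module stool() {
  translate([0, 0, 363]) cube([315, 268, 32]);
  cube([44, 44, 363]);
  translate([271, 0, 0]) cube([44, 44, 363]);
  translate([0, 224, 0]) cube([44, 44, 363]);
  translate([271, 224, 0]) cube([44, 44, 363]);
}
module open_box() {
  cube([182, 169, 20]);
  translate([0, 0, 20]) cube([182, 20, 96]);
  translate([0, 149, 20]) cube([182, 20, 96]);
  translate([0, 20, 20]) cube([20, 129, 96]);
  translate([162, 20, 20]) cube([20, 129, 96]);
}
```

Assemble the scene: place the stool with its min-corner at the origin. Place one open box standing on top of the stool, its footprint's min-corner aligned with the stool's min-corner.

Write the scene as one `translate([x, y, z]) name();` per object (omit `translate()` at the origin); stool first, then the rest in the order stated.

stool();
translate([0, 0, 395]) open_box();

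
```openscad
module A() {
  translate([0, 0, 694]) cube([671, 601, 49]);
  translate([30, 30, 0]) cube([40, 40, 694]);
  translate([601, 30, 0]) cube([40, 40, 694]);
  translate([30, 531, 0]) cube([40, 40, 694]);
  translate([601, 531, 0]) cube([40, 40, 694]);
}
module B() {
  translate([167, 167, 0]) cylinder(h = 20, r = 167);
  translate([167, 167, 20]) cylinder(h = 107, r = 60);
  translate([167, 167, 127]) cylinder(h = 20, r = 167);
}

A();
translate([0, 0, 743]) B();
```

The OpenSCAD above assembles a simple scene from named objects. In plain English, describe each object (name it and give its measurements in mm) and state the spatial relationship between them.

A is a rectangular dining table. The top is 671×601×49 mm with its upper surface at z = 743 mm. It stands on four 40×40 mm square legs, each inset 30 mm from the nearest pair of top edges, running from the floor to the underside of the top.

B is a spool: two coaxial disc flanges of radius 167 mm and thickness 20 mm, joined by a core cylinder of radius 60 mm and height 107 mm. The lower flange rests on z = 0 and the three cylinders share a vertical axis.

The spool is on top of the table.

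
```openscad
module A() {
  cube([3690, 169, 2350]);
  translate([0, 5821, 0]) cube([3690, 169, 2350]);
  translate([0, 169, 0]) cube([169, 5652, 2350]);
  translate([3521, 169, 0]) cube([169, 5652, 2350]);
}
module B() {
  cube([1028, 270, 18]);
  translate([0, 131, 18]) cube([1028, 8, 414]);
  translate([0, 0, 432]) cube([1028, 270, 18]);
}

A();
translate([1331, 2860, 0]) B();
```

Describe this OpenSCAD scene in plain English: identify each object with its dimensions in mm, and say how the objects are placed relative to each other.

A is a box-shaped house frame (walls only): outside footprint 3690×5990 mm, wall height 2350 mm, wall thickness 169 mm. The two y-facing walls run the full x-width; the two x-facing walls fit between the inner faces of the y-facing walls.

B is an I-beam lying along x, 1028 mm long. Overall section height 450 mm. Two flanges 270 mm wide (y) and 18 mm thick, one on the floor and one at the top; a web 8 mm thick runs between them, centred on the flange width.

The I-beam sits inside the house frame, centred.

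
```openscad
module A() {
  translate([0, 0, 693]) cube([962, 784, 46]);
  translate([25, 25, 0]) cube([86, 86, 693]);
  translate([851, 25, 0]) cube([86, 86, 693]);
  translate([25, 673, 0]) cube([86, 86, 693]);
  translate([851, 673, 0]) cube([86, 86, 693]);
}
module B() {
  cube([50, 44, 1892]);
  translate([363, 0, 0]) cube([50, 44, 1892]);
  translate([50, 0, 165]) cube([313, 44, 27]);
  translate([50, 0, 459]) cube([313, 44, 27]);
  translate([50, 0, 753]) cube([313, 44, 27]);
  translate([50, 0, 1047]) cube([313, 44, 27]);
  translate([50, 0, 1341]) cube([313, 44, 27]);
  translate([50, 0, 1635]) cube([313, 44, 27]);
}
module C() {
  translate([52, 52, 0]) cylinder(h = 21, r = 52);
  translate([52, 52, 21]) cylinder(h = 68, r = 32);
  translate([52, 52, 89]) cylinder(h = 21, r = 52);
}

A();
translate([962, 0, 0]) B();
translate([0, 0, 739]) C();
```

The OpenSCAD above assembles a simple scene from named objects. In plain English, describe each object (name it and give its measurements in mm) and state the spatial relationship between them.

A is a rectangular dining table. The top is 962×784×46 mm with its upper surface at z = 739 mm. It stands on four 86×86 mm square legs, each inset 25 mm from the nearest pair of top edges, running from the floor to the underside of the top.

B is a wooden ladder with two side rails of 50×44 mm section and 1892 mm height, set 413 mm apart overall. Between them run 6 rectangular rungs (44 mm deep, 27 mm thick), front faces flush with the rails' −y face. The bottom of the first rung is 165 mm above the floor and each subsequent rung is 294 mm higher than the one below.

C is a spool: two coaxial disc flanges of radius 52 mm and thickness 21 mm, joined by a core cylinder of radius 32 mm and height 68 mm. The lower flange rests on z = 0 and the three cylinders share a vertical axis.

The ladder is against the table's +x side, with their −y faces flush. The spool is on top of the table.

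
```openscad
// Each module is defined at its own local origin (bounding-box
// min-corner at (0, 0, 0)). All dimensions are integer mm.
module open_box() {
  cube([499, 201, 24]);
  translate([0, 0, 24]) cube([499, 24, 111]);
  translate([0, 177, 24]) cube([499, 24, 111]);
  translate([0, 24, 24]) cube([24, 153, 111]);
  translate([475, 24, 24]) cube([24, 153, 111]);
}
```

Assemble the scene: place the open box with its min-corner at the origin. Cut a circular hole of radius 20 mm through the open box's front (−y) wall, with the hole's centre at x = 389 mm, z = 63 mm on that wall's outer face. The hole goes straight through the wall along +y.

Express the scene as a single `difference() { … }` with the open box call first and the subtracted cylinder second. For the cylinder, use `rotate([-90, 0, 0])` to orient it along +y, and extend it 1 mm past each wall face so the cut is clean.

difference() {
  open_box();
  translate([389, -1, 63]) rotate([-90, 0, 0]) cylinder(h = 26, r = 20);
}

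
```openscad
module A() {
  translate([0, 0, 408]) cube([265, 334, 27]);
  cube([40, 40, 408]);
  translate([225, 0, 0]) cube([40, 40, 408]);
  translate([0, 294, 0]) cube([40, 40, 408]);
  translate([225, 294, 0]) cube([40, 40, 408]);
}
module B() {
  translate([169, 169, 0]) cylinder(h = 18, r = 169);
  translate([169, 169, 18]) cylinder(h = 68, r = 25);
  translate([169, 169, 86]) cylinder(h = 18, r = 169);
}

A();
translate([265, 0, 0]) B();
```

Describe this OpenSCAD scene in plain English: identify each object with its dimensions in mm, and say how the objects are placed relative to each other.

A is a four-legged stool. The seat is a 265×334×27 mm slab whose top surface is at z = 435 mm; four square legs, each 40×40 mm in cross-section, run from the floor (z = 0) to the underside of the seat, each flush with a corner of the seat.

B is a spool: two coaxial disc flanges of radius 169 mm and thickness 18 mm, joined by a core cylinder of radius 25 mm and height 68 mm. The lower flange rests on z = 0 and the three cylinders share a vertical axis.

The spool is against the stool's +x side, with their −y faces flush.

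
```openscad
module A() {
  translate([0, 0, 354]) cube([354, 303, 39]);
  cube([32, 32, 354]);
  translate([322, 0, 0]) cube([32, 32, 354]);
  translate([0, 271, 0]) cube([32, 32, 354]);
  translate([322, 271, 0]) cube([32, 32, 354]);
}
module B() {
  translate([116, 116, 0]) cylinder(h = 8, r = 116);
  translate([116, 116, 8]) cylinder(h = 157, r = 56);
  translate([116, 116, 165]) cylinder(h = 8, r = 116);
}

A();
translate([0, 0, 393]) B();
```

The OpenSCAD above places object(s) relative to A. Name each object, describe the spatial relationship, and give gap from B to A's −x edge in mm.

A is a stool. B is a spool. The spool is on top of the stool. The gap from the spool to the stool's −x edge is 0 mm.

The spool's min-x is at 0; the stool's min-x is 0; gap = 0 mm.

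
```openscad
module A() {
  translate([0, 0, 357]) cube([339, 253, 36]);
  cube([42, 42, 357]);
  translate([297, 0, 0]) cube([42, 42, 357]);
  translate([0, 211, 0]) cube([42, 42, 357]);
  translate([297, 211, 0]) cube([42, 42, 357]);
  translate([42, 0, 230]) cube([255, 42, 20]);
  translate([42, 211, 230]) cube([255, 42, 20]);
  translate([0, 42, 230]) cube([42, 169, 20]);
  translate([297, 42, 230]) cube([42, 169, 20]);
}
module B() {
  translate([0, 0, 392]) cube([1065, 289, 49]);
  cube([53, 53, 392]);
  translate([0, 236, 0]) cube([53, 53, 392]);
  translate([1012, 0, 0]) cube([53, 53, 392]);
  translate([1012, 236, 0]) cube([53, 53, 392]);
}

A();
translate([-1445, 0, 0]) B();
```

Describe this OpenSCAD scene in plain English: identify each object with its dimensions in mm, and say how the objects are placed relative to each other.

A is a four-legged stool. The seat is 339×253 mm, 36 mm thick, top at z = 393 mm. It stands on four square legs, each 42×42 mm in cross-section, from z = 0 to the seat underside, each flush with a corner of the seat. Four stretchers, 42 mm wide and 20 mm tall, connect adjacent legs with their undersides at z = 230 mm, each running between the inner faces of the legs it joins and aligned with the legs' outer faces on the other axis.

B is a long wooden bench with a 1065 mm (x) × 289 mm (y) seat, 49 mm thick, its top surface 441 mm above the floor. Four 53 mm square legs at the seat corners, flush with the edges, run from z = 0 to the seat underside.

The bench is on the floor beside the stool on its −x side.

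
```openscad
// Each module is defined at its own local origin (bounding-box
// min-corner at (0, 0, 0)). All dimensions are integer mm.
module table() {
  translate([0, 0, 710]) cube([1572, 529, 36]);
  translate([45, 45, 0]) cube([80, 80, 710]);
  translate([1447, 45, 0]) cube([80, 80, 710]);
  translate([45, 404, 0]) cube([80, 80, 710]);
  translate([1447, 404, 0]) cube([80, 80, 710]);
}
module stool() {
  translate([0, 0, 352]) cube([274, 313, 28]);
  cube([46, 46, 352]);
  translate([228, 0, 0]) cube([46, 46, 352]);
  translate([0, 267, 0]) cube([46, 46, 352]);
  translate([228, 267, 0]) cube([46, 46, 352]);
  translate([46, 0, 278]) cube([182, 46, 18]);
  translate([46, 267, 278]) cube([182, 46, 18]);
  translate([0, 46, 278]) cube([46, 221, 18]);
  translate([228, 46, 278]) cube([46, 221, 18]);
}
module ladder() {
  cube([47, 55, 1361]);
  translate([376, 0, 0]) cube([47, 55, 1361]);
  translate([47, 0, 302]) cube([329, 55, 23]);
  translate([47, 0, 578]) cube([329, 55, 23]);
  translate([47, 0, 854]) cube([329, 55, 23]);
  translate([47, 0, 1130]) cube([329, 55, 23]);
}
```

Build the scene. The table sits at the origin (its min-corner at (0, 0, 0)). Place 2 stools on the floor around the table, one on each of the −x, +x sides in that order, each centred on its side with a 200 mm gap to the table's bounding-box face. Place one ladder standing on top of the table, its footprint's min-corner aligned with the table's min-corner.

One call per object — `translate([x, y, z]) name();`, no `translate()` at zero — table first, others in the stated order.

table();
translate([-474, 108, 0]) stool();
translate([1772, 108, 0]) stool();
translate([0, 0, 746]) ladder();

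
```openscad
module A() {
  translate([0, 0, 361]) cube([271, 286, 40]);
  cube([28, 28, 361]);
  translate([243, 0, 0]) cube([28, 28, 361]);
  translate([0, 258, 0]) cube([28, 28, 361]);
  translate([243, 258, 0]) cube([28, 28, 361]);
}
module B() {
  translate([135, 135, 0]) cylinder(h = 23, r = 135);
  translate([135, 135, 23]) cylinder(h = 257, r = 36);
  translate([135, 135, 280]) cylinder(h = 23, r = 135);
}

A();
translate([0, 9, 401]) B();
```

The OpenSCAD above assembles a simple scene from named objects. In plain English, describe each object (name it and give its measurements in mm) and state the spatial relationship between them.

A is a four-legged stool. The seat is 271×286 mm, 40 mm thick, top at z = 401 mm. It stands on four square legs, each 28×28 mm in cross-section, from z = 0 to the seat underside, each flush with a corner of the seat.

B is a spool: two coaxial disc flanges of radius 135 mm and thickness 23 mm, joined by a core cylinder of radius 36 mm and height 257 mm. The lower flange rests on z = 0 and the three cylinders share a vertical axis.

The spool is on top of the stool.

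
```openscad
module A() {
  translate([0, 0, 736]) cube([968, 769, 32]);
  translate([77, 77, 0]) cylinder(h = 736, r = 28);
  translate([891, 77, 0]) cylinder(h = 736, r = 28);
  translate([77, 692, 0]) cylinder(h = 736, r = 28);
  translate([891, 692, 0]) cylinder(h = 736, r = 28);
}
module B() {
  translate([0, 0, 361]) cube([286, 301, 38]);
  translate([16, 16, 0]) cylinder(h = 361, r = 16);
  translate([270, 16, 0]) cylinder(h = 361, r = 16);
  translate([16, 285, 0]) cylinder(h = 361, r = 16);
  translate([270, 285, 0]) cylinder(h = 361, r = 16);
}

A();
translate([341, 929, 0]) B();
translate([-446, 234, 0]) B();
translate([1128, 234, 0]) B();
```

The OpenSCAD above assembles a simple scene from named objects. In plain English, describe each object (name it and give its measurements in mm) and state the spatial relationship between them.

A is a rectangular dining table. The top is 968×769×32 mm with its upper surface at z = 768 mm. It stands on four round legs of 56 mm diameter, each leg's bounding box inset 49 mm from the nearest pair of top edges, running from the floor to the underside of the top.

B is a four-legged stool. The seat is 286×301 mm, 38 mm thick, top at z = 399 mm. It stands on four round legs, each 32 mm in diameter, from z = 0 to the seat underside, each leg's axis is inset half a diameter from the nearest pair of seat edges (so the leg's bounding box is flush with the corner).

Three stools sit around the table at the +y, −x, +x sides.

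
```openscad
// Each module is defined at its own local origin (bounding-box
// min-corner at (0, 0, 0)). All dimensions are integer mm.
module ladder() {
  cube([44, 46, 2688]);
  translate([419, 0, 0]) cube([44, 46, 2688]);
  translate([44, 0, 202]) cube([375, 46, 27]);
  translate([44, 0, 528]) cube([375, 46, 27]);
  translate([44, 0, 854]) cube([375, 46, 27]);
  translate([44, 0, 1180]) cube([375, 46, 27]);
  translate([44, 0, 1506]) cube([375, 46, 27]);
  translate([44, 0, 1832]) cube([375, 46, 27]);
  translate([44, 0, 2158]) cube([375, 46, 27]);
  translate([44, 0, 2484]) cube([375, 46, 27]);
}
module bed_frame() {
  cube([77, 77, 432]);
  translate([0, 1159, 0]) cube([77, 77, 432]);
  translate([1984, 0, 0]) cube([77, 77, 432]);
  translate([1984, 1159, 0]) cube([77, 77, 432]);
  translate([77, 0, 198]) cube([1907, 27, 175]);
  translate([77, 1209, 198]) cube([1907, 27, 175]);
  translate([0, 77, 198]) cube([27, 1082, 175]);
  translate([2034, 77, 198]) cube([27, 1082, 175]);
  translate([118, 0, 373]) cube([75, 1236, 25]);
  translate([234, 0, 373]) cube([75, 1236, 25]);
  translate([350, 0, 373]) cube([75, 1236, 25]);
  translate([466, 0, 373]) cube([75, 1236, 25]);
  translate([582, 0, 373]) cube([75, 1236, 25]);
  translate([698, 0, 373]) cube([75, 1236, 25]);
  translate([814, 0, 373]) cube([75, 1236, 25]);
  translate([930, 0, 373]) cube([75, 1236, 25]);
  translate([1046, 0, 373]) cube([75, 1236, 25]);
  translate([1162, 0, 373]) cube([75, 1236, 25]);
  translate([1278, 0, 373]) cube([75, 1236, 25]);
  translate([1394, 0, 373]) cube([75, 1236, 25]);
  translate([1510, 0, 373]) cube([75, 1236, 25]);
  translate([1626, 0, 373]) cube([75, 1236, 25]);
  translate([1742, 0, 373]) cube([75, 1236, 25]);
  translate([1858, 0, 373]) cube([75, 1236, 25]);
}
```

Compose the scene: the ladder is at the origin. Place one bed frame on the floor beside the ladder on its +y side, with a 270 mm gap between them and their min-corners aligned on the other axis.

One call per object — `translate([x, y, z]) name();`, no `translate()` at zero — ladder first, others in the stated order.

ladder();
translate([0, 316, 0]) bed_frame();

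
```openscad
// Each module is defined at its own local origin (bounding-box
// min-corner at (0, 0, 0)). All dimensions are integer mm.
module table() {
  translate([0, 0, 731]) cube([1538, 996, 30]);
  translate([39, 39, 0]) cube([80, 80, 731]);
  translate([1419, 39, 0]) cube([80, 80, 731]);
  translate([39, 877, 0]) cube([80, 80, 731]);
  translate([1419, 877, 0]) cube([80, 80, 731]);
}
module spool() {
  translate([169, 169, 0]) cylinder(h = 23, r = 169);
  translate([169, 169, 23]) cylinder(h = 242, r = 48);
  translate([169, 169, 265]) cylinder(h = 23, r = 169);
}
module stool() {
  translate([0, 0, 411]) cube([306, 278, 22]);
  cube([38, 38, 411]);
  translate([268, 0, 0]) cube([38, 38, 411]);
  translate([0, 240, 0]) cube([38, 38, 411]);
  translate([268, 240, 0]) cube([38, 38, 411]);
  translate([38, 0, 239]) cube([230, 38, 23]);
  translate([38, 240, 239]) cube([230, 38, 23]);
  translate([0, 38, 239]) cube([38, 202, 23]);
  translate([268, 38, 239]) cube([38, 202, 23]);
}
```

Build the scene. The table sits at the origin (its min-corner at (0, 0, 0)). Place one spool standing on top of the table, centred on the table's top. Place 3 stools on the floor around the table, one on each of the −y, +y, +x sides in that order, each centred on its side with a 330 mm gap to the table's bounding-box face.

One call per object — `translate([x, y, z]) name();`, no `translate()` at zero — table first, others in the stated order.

table();
translate([600, 329, 761]) spool();
translate([616, -608, 0]) stool();
translate([616, 1326, 0]) stool();
translate([1868, 359, 0]) stool();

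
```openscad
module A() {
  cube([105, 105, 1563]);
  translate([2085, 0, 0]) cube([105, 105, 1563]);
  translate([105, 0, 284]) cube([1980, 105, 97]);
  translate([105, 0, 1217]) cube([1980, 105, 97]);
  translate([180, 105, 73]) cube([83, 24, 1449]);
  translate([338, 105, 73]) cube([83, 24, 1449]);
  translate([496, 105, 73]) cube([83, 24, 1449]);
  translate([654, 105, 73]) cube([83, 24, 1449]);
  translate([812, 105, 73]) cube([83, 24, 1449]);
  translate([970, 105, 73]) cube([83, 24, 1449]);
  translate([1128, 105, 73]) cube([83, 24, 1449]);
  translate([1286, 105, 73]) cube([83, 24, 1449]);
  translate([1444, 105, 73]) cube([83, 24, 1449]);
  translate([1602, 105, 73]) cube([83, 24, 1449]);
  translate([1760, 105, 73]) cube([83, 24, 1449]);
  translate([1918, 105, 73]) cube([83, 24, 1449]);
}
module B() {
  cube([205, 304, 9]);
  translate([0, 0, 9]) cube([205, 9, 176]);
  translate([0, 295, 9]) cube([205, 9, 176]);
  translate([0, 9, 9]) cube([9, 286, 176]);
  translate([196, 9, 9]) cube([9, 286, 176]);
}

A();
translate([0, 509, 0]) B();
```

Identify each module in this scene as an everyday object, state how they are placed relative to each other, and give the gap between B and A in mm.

The open box's nearest face is 380 mm from the fence section's +y face.

A is a fence section. B is an open box. The open box is on the floor beside the fence section on its +y side. The gap between the open box and the fence section is 380 mm.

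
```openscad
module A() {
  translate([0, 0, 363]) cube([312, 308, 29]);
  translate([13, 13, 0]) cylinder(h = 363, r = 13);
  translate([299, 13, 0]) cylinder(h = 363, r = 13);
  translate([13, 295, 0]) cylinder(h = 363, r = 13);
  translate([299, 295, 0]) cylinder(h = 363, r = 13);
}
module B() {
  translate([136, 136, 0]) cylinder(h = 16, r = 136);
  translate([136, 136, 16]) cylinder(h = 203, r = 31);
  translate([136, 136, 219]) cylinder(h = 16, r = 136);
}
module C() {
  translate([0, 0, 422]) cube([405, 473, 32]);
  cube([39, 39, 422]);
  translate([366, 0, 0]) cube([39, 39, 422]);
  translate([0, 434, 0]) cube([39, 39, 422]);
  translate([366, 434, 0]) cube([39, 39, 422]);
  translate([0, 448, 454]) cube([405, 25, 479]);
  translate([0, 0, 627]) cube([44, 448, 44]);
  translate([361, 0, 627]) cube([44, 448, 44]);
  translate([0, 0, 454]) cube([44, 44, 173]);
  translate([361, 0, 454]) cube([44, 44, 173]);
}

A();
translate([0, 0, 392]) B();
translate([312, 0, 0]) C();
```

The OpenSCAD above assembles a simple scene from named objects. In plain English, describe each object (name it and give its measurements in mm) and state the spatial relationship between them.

A is a simple wooden stool: a rectangular seat 312 mm (x) by 308 mm (y), 29 mm thick, top face at z = 392 mm, on four round legs, each 26 mm in diameter. The legs rest on z = 0, each leg's axis is inset half a diameter from the nearest pair of seat edges (so the leg's bounding box is flush with the corner).

B is a spool: two coaxial disc flanges of radius 136 mm and thickness 16 mm, joined by a core cylinder of radius 31 mm and height 203 mm. The lower flange rests on z = 0 and the three cylinders share a vertical axis.

C is a chair: 405×473 mm seat, 32 mm thick, top at z = 454 mm, on four 39 mm square corner legs flush with the seat edges. A 25 mm thick backrest slab spans the full seat width, extending 479 mm above the seat top, its back face flush with the seat's +y edge. Two armrests of 44×44 mm section run along each side from the seat's front edge to the front of the backrest, top faces 217 mm above the seat top and outer faces flush with the seat's x-edges; a 44×44 mm post under the front of each armrest stands on the seat at the front corner.

The spool is on top of the stool. The chair is against the stool's +x side, with their −y faces flush.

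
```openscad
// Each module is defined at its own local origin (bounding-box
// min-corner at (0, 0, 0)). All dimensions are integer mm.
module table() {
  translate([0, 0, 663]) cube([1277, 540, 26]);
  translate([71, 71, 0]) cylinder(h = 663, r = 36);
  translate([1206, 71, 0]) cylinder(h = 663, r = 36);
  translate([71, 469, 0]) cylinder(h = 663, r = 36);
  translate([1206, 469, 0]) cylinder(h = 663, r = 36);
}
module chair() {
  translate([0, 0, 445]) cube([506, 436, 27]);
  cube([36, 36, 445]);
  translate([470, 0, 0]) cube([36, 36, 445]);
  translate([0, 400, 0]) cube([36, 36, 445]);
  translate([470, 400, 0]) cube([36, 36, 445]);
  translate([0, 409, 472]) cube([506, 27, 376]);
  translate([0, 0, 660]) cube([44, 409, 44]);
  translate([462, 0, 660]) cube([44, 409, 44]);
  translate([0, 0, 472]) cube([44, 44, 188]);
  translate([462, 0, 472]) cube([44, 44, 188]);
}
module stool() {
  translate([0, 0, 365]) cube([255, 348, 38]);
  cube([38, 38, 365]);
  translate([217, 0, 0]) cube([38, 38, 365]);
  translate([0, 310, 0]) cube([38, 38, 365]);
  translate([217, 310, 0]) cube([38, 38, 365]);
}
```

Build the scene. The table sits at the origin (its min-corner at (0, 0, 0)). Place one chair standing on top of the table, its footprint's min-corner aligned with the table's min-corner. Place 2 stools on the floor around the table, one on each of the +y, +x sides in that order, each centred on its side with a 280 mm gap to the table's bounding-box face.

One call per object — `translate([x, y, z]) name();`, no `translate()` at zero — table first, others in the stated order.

table();
translate([0, 0, 689]) chair();
translate([511, 820, 0]) stool();
translate([1557, 96, 0]) stool();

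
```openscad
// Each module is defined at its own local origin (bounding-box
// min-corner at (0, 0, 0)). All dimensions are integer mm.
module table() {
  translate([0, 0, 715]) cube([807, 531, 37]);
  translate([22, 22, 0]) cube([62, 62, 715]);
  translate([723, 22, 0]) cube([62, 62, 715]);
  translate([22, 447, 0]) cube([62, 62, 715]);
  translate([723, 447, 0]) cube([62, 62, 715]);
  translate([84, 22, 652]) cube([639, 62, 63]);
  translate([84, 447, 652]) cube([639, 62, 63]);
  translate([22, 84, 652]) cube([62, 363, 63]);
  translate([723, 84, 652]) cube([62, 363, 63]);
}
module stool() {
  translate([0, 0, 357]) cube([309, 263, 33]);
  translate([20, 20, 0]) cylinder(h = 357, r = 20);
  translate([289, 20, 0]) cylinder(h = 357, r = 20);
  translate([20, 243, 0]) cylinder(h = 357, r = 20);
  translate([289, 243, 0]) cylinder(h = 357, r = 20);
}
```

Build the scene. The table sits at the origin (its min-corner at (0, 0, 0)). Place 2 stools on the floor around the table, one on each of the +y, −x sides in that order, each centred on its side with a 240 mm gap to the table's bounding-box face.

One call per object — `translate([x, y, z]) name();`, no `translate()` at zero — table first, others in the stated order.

table();
translate([249, 771, 0]) stool();
translate([-549, 134, 0]) stool();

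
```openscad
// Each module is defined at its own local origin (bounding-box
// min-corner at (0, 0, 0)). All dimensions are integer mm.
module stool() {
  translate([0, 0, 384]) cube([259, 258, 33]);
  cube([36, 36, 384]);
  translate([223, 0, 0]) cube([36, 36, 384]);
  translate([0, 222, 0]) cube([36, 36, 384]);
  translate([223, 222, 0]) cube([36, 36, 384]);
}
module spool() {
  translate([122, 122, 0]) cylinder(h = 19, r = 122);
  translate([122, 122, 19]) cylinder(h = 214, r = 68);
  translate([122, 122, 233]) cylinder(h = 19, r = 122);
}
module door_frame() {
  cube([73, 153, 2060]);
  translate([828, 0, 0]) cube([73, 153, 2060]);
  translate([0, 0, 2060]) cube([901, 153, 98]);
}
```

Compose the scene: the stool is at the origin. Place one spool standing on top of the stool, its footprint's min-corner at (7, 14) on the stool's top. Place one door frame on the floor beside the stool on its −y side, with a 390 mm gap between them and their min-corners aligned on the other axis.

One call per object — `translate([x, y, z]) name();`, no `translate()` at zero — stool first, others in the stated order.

stool();
translate([7, 14, 417]) spool();
translate([0, -543, 0]) door_frame();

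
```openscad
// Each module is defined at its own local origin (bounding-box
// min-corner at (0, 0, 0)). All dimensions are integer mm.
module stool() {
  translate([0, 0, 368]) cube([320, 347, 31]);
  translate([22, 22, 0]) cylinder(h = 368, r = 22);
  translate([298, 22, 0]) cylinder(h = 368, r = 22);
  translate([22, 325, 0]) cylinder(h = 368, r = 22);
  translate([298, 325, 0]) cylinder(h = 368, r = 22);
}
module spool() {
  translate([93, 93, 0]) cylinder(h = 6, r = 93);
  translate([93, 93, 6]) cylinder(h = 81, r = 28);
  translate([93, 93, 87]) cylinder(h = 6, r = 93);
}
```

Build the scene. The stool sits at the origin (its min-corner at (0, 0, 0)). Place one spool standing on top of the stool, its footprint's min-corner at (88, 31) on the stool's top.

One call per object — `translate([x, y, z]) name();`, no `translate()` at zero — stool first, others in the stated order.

stool();
translate([88, 31, 399]) spool();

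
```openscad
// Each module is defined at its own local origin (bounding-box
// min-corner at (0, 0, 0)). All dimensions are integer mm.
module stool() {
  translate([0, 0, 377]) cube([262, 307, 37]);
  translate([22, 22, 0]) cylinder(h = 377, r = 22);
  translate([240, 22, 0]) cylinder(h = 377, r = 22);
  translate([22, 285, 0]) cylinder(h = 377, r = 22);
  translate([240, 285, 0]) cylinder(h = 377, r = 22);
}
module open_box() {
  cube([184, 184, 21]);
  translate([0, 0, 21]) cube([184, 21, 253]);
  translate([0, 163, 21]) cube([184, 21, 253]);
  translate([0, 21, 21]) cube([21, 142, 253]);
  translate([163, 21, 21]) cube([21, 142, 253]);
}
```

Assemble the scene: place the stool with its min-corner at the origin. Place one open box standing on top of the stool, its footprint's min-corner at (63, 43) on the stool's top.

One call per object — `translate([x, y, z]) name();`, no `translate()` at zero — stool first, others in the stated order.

stool();
translate([63, 43, 414]) open_box();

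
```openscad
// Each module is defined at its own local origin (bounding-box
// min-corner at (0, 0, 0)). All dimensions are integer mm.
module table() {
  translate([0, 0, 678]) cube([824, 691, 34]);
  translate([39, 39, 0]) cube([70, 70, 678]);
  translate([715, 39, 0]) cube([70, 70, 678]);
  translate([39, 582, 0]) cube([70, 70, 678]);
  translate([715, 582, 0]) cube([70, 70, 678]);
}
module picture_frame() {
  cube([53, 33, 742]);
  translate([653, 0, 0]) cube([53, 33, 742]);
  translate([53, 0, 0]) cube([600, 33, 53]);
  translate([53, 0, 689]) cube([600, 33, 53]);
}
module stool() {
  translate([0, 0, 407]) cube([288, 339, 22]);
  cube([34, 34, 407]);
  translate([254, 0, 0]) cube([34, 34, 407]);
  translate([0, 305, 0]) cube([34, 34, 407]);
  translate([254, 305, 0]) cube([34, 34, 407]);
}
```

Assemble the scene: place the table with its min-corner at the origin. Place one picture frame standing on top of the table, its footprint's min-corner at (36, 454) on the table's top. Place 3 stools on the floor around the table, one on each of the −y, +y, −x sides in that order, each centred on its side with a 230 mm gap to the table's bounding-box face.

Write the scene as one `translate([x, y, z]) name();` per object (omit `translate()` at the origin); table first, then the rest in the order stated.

table();
translate([36, 454, 712]) picture_frame();
translate([268, -569, 0]) stool();
translate([268, 921, 0]) stool();
translate([-518, 176, 0]) stool();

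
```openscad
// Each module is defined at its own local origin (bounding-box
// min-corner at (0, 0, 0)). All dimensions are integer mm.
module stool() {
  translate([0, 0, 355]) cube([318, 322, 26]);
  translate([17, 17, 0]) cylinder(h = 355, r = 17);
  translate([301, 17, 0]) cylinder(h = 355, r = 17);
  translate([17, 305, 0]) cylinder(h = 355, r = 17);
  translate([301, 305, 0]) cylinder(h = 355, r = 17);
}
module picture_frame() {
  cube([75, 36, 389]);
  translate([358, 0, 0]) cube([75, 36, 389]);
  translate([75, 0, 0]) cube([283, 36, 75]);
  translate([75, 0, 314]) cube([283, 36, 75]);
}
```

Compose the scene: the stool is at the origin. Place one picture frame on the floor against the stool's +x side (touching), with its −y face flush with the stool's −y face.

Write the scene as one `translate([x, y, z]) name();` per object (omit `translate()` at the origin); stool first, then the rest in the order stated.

stool();
translate([318, 0, 0]) picture_frame();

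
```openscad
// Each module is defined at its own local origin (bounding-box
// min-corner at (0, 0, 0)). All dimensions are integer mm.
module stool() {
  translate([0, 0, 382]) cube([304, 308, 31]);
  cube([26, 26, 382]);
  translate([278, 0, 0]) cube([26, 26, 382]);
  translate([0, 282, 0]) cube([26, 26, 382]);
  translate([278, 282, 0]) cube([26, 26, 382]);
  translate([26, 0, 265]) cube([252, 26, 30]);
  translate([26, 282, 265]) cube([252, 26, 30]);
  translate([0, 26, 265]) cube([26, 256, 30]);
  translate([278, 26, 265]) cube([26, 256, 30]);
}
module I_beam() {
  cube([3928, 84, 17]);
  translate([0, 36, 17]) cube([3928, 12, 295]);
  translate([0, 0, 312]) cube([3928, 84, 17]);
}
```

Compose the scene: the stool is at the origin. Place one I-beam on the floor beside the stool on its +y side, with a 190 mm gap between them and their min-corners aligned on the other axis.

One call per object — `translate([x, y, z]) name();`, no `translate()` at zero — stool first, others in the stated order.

stool();
translate([0, 498, 0]) I_beam();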